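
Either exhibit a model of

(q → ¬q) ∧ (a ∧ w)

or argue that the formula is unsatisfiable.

q: False, a: True, w: True

  q → ¬q = True
    ¬q = True
  a ∧ w = True
Both conjuncts True, so the formula holds.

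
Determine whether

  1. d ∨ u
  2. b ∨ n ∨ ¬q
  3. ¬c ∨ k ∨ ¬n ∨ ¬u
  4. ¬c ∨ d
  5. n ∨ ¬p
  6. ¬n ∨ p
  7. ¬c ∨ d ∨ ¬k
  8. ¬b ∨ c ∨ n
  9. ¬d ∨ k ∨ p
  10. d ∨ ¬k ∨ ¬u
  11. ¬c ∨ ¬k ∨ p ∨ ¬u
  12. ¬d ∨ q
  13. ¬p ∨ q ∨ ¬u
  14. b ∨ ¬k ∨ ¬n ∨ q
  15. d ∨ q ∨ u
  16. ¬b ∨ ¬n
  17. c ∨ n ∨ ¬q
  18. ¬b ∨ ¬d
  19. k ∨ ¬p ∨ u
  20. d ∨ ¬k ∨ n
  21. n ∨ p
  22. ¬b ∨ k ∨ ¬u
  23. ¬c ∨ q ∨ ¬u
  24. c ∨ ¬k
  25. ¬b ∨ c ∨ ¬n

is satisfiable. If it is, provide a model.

Try n = False:
  (n ∨ ¬p) forces p = False.
  clause (n ∨ p) is falsified — backtrack.
So n = True.
  then (¬n ∨ p) forces p = True.
  then (¬b ∨ ¬n) forces b = False.
Set u = True.
  then (¬p ∨ q ∨ ¬u) forces q = True.
Set d = True.
Set k = True.
  then (c ∨ ¬k) forces c = True.
All clauses satisfied.

n: True, u: True, q: True, d: True, p: True, k: True, c: True, b: False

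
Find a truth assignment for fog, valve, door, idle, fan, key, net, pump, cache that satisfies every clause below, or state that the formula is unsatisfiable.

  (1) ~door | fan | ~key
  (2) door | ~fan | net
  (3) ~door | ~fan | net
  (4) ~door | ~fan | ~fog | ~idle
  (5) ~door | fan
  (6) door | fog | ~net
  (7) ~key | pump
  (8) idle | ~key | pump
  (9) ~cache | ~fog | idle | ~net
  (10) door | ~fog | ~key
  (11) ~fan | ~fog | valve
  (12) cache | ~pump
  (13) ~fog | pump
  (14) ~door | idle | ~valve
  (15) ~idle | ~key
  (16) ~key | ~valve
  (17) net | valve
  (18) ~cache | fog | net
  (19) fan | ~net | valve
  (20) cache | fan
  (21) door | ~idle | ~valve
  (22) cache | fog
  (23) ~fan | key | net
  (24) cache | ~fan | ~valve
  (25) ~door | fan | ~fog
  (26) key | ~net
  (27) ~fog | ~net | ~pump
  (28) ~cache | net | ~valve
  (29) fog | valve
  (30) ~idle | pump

Case valve = True:
  (~key | ~valve) forces key = False.
  (key | ~net) forces net = False.
  (~fan | key | net) forces fan = False.
  (~door | fan) forces door = False.
  (cache | fan) forces cache = True.
  Clause (~cache | net | ~valve) is falsified — contradiction.
Case valve = False:
  (net | valve) forces net = True.
  (fan | ~net | valve) forces fan = True.
  (~fan | ~fog | valve) forces fog = False.
  Clause (fog | valve) is falsified — contradiction.
Both cases fail, so the formula is unsatisfiable.

No satisfying assignment exists.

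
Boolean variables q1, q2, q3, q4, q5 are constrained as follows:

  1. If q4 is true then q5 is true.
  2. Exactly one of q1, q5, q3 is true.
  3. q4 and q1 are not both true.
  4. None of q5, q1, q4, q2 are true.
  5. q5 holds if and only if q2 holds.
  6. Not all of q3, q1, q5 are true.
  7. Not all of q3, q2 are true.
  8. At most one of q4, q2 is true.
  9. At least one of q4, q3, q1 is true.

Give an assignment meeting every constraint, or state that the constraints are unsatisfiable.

q1=F, q2=F, q3=T, q4=F, q5=F

  (1) q4=F ⇒ q5: vacuous ✓
  (2) {q1, q5, q3}: 1 true — exactly one ✓
  (3) q4=F, q1=F — not both ✓
  (4) {q5, q1, q4, q2}: 0 true — none ✓
  (5) q5=F, q2=F — same ✓
  (6) {q3, q1, q5}: 1/3 true — not all ✓
  (7) {q3, q2}: 1/2 true — not all ✓
  (8) {q4, q2}: 0 true — at most one ✓
  (9) {q4, q3, q1}: 1 true — at least one ✓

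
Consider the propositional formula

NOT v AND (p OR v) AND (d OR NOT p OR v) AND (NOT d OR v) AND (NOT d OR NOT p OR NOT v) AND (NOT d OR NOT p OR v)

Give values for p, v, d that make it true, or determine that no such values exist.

Case v = True:
  Clause (NOT v) is falsified — contradiction.
Case v = False:
  (p OR v) forces p = True.
  (d OR NOT p OR v) forces d = True.
  Clause (NOT d OR v) is falsified — contradiction.
Both cases fail, so the formula is unsatisfiable.

UNSATISFIABLE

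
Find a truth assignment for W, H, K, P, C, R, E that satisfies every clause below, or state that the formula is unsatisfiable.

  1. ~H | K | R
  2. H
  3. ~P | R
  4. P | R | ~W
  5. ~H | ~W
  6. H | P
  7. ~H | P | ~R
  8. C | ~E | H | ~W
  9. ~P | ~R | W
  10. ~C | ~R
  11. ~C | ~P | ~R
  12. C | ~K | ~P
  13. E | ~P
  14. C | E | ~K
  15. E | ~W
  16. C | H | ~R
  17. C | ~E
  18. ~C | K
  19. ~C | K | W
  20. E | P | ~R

W: False, H: True, K: True, P: False, C: True, R: False, E: True

Unit clause (H) forces H = True.
In (~H | ~W) only ~W is left, so W = False.
Try K = False:
  (~H | K | R) forces R = True.
  (~H | P | ~R) forces P = True.
  clause (~P | ~R | W) is falsified — backtrack.
So K = True.
Try P = True:
  (~P | R) forces R = True.
  clause (~P | ~R | W) is falsified — backtrack.
So P = False.
  then (~H | P | ~R) forces R = False.
Try C = False:
  (C | E | ~K) forces E = True.
  clause (C | ~E) is falsified — backtrack.
So C = True.
Set E = True.
All clauses satisfied.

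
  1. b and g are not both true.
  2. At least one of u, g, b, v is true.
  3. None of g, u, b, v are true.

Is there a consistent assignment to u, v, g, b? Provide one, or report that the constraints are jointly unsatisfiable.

Case u = True:
  Constraint (3) is violated (u=T) — contradiction.
Case u = False:
  (3) forces g = False.
  (3) forces b = False.
  (2) with u=F, g=F, b=F forces v = True.
  Constraint (3) is violated (v=T) — contradiction.
Both cases fail — unsatisfiable.

Unsatisfiable — no assignment works.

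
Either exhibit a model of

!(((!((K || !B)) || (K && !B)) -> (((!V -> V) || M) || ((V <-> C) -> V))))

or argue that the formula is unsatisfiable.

K = True, C = False, M = False, V = False, B = False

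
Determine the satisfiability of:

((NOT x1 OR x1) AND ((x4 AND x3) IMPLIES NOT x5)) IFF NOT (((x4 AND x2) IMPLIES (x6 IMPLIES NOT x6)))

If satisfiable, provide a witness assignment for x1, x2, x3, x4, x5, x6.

x1=F, x2=T, x3=F, x4=T, x5=T, x6=T

  ((NOT x1 OR x1) AND ((x4 AND x3) IMPLIES NOT x5)) IFF NOT (((x4 AND x2) IMPLIES (x6 IMPLIES NOT x6))) = True
    (NOT x1 OR x1) AND ((x4 AND x3) IMPLIES NOT x5) = True
      NOT x1 OR x1 = True
        NOT x1 = True
      (x4 AND x3) IMPLIES NOT x5 = True
        x4 AND x3 = False
        NOT x5 = False
    NOT (((x4 AND x2) IMPLIES (x6 IMPLIES NOT x6))) = True
      (x4 AND x2) IMPLIES (x6 IMPLIES NOT x6) = False
        x4 AND x2 = True
        x6 IMPLIES NOT x6 = False
          NOT x6 = False
The formula evaluates to True.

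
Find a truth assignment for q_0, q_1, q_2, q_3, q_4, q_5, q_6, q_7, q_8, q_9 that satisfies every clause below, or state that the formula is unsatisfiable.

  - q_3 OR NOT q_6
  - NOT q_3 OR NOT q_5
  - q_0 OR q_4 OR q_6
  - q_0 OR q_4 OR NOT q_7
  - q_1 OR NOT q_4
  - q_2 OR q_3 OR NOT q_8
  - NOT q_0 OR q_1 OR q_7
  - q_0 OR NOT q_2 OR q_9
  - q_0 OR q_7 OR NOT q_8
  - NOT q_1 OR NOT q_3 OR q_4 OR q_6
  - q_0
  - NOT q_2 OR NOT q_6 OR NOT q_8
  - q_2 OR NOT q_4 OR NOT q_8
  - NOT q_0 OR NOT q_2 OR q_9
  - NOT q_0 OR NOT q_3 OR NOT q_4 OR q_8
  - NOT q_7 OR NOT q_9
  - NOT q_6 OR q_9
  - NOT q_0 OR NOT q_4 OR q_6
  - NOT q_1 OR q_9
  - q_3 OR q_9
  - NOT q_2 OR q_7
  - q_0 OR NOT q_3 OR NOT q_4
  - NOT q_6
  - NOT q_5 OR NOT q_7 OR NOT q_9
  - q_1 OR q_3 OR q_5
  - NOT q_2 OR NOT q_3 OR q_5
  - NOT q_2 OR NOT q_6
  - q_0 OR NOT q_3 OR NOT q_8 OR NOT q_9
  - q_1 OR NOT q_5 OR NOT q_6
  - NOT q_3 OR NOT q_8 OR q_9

q_0 = True, q_1 = True, q_2 = False, q_3 = False, q_4 = False, q_5 = False, q_6 = False, q_7 = False, q_8 = False, q_9 = True

Unit clause (q_0) forces q_0 = True.
Unit clause (NOT q_6) forces q_6 = False.
In (NOT q_0 OR NOT q_4 OR q_6) only NOT q_4 is left, so q_4 = False.
Set q_1 = True.
  then (NOT q_1 OR NOT q_3 OR q_4 OR q_6) forces q_3 = False.
  then (NOT q_1 OR q_9) forces q_9 = True.
  then (NOT q_7 OR NOT q_9) forces q_7 = False.
  then (NOT q_2 OR q_7) forces q_2 = False.
  then (q_2 OR q_3 OR NOT q_8) forces q_8 = False.
Set q_5 = False.
All clauses satisfied.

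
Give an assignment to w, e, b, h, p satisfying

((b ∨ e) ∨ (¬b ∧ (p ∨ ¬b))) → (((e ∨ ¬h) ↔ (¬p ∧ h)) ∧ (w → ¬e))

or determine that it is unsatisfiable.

w: True, e: False, b: True, h: True, p: True

  ((b ∨ e) ∨ (¬b ∧ (p ∨ ¬b))) → (((e ∨ ¬h) ↔ (¬p ∧ h)) ∧ (w → ¬e)) = True
    (b ∨ e) ∨ (¬b ∧ (p ∨ ¬b)) = True
      b ∨ e = True
      ¬b ∧ (p ∨ ¬b) = False
        ¬b = False
        p ∨ ¬b = True
          ¬b = False
    ((e ∨ ¬h) ↔ (¬p ∧ h)) ∧ (w → ¬e) = True
      (e ∨ ¬h) ↔ (¬p ∧ h) = True
        e ∨ ¬h = False
          ¬h = False
        ¬p ∧ h = False
          ¬p = False
      w → ¬e = True
        ¬e = True
The formula evaluates to True.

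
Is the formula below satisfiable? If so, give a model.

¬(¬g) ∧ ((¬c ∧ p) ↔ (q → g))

c = False, q = True, g = True, p = True

  ¬(¬g) = True
    ¬g = False
  (¬c ∧ p) ↔ (q → g) = True
    ¬c ∧ p = True
      ¬c = True
    q → g = True
Both conjuncts True, so the formula holds.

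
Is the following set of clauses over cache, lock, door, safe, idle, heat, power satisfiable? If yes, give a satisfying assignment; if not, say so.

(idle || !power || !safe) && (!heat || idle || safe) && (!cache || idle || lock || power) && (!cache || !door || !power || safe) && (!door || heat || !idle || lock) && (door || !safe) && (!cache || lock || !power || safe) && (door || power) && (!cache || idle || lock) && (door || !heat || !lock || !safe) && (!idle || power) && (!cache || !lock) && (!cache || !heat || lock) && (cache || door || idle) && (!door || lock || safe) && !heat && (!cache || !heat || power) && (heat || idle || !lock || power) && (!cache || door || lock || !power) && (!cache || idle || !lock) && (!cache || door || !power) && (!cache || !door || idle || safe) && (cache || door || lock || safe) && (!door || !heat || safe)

Unit clause (!heat) forces heat = False.
Set cache = False.
Set lock = True.
Set door = False.
  then (door || !safe) forces safe = False.
  then (door || power) forces power = True.
  then (cache || door || idle) forces idle = True.
All clauses satisfied.

cache = False, lock = True, door = False, safe = False, idle = True, heat = False, power = True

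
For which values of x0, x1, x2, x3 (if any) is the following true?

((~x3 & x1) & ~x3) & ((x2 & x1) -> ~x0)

x0=T; x1=T; x2=F; x3=F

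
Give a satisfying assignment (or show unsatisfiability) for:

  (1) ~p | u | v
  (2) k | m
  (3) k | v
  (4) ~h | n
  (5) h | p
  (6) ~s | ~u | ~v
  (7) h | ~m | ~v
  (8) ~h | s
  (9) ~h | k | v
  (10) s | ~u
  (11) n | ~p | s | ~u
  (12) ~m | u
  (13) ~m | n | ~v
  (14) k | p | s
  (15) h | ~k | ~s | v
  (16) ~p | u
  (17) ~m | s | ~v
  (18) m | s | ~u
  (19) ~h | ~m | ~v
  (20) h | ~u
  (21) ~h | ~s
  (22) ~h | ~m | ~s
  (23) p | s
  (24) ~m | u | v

The formula is unsatisfiable.

Case h = True:
  (~h | n) forces n = True.
  (~h | s) forces s = True.
  Clause (~h | ~s) is falsified — contradiction.
Case h = False:
  (h | p) forces p = True.
  (~p | u) forces u = True.
  Clause (h | ~u) is falsified — contradiction.
Both cases fail, so the formula is unsatisfiable.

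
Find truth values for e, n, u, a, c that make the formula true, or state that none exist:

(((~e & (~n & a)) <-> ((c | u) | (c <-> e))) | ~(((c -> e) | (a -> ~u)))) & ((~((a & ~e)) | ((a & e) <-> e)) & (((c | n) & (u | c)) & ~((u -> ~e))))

Unsatisfiable

Case e = True: the formula simplifies to ~(((c | u) | c)) & (((c | n) & (u | c)) & ~(~u)).
  u = True: the conjunct ~(((c | u) | c)) becomes ~((True | c)) = False.
  u = False: the conjunct ~(~u) becomes ~(~False) = False.
Case e = False: the conjunct ~((u -> ~e)) becomes ~((u -> True)) = False.
Both cases fail — unsatisfiable.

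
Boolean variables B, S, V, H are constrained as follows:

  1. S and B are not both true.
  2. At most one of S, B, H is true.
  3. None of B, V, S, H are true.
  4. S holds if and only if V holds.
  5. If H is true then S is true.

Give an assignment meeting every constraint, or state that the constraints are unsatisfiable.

B: False, S: False, V: False, H: False

  (1) S=F, B=F — not both ✓
  (2) {S, B, H}: 0 true — at most one ✓
  (3) {B, V, S, H}: 0 true — none ✓
  (4) S=F, V=F — same ✓
  (5) H=F ⇒ S: vacuous ✓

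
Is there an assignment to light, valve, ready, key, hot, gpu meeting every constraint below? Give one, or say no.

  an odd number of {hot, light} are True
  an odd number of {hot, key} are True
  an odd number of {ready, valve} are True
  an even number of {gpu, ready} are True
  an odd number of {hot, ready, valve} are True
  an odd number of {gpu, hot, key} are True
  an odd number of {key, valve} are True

Adding constraints 4, 5, 6, 7 mod 2: every variable appears an even number of times on the left, so the left side is 0.
But the right sides sum to 1 (mod 2). 0 ≠ 1 — the system is inconsistent.

Unsatisfiable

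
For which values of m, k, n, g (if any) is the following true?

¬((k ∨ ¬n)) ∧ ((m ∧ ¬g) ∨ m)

m = True, k = False, n = True, g = True

  ¬((k ∨ ¬n)) = True
    k ∨ ¬n = False
      ¬n = False
  (m ∧ ¬g) ∨ m = True
    m ∧ ¬g = False
      ¬g = False
Both conjuncts True, so the formula holds.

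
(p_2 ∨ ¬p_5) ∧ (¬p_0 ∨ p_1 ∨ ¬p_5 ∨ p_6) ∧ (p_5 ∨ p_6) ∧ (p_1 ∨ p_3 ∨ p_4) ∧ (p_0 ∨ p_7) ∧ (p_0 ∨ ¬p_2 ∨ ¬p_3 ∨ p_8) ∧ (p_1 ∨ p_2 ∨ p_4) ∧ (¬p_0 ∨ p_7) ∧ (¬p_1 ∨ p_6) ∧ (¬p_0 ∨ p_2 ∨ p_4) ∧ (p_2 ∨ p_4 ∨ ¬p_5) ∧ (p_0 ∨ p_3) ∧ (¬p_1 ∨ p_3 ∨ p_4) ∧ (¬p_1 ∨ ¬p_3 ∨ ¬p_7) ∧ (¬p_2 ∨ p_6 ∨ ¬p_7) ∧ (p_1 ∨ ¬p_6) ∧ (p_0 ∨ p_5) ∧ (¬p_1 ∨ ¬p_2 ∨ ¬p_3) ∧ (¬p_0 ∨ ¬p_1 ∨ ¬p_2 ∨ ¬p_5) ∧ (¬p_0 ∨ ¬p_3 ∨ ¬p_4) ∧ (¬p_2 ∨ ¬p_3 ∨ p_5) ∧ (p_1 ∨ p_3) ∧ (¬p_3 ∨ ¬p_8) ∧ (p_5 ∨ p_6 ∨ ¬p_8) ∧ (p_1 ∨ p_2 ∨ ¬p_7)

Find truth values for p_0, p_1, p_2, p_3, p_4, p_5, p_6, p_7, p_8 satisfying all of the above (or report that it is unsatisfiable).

Set p_0 = True.
  then (¬p_0 ∨ p_7) forces p_7 = True.
Try p_1 = False:
  (p_1 ∨ ¬p_6) forces p_6 = False.
  (¬p_0 ∨ p_1 ∨ ¬p_5 ∨ p_6) forces p_5 = False.
  clause (p_5 ∨ p_6) is falsified — backtrack.
So p_1 = True.
  then (¬p_1 ∨ p_6) forces p_6 = True.
  then (¬p_1 ∨ ¬p_3 ∨ ¬p_7) forces p_3 = False.
  then (¬p_1 ∨ p_3 ∨ p_4) forces p_4 = True.
Set p_2 = False.
  then (p_2 ∨ ¬p_5) forces p_5 = False.
Set p_8 = False.
All clauses satisfied.

p_0 = True, p_1 = True, p_2 = False, p_3 = False, p_4 = True, p_5 = False, p_6 = True, p_7 = True, p_8 = False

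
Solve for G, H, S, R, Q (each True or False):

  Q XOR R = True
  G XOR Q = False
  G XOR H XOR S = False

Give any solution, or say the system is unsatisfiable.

G = True, H = True, S = False, R = False, Q = True

Q XOR R = T XOR F = True ✓
G XOR Q = T XOR T = False ✓
G XOR H XOR S = T XOR T XOR F = False ✓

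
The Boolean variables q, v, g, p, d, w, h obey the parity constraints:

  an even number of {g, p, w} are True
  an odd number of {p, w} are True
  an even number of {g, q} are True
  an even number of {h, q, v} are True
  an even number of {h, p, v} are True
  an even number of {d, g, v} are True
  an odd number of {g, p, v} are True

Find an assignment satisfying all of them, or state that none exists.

q = True, v = True, g = True, p = True, d = False, w = False, h = False

{g, p, w}: 2 true → even ✓
{p, w}: 1 true → odd ✓
{g, q}: 2 true → even ✓
{h, q, v}: 2 true → even ✓
{h, p, v}: 2 true → even ✓
{d, g, v}: 2 true → even ✓
{g, p, v}: 3 true → odd ✓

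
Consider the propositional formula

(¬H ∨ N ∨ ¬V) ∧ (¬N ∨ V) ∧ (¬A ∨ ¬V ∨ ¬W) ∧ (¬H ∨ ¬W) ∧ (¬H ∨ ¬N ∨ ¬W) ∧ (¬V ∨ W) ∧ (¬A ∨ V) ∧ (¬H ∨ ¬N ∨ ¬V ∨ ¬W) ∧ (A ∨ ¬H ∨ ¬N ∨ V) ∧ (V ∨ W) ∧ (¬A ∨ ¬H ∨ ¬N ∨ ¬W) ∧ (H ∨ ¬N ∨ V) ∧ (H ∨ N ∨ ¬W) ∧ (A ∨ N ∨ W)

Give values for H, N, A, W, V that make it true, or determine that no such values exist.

Try H = True:
  (¬H ∨ ¬W) forces W = False.
  (¬V ∨ W) forces V = False.
  clause (V ∨ W) is falsified — backtrack.
So H = False.
Set N = True.
  then (¬N ∨ V) forces V = True.
  then (¬V ∨ W) forces W = True.
  then (¬A ∨ ¬V ∨ ¬W) forces A = False.
All clauses satisfied.

H = False, N = True, A = False, W = True, V = True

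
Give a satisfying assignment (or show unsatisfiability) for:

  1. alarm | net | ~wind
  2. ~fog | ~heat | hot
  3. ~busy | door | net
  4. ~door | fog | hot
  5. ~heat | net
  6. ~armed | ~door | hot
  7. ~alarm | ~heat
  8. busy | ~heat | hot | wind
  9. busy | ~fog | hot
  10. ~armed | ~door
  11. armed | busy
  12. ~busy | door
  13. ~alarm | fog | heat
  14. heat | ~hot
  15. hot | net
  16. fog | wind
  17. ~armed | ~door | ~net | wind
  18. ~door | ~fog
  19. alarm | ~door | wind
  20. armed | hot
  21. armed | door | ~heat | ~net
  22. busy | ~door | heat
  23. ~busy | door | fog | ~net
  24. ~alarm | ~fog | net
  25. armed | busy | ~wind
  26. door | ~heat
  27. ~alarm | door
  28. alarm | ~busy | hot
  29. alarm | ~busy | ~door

heat = False, hot = False, fog = False, alarm = False, armed = True, wind = True, busy = False, net = True, door = False

Set heat = False.
  then (heat | ~hot) forces hot = False.
  then (hot | net) forces net = True.
  then (armed | hot) forces armed = True.
  then (~armed | ~door | hot) forces door = False.
  then (~busy | door) forces busy = False.
  then (~alarm | door) forces alarm = False.
  then (busy | ~fog | hot) forces fog = False.
  then (fog | wind) forces wind = True.
All clauses satisfied.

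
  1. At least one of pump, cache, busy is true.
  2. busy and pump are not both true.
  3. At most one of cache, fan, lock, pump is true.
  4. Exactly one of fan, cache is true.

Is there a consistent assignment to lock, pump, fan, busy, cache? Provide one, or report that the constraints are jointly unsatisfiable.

lock=F, pump=F, fan=F, busy=F, cache=T

  (1) {pump, cache, busy}: 1 true — at least one ✓
  (2) busy=F, pump=F — not both ✓
  (3) {cache, fan, lock, pump}: 1 true — at most one ✓
  (4) {fan, cache}: 1 true — exactly one ✓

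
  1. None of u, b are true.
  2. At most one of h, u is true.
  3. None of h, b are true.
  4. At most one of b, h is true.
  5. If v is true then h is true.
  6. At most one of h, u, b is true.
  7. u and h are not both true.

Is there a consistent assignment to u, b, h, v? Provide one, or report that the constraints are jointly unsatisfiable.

u=F, b=F, h=F, v=F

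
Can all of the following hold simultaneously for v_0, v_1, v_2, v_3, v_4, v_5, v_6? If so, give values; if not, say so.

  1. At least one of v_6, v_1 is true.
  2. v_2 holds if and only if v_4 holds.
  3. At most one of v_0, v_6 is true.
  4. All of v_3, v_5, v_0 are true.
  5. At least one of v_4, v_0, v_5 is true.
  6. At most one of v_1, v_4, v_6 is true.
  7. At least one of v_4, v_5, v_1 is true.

v_0=T, v_1=T, v_2=F, v_3=T, v_4=F, v_5=T, v_6=F

  (1) {v_6, v_1}: 1 true — at least one ✓
  (2) v_2=F, v_4=F — same ✓
  (3) {v_0, v_6}: 1 true — at most one ✓
  (4) {v_3, v_5, v_0}: all 3 true ✓
  (5) {v_4, v_0, v_5}: 2 true — at least one ✓
  (6) {v_1, v_4, v_6}: 1 true — at most one ✓
  (7) {v_4, v_5, v_1}: 2 true — at least one ✓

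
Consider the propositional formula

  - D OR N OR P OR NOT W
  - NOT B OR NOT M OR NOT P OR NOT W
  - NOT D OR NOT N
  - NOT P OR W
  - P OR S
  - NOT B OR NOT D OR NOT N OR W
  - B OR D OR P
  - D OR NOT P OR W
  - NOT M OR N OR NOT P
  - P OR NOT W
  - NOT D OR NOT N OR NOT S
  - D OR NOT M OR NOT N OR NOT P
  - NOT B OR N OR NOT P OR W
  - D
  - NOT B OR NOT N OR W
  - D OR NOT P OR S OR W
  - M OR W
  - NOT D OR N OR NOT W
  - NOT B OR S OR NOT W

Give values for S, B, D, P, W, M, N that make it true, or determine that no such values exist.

S = True, B = False, D = True, P = False, W = False, M = True, N = False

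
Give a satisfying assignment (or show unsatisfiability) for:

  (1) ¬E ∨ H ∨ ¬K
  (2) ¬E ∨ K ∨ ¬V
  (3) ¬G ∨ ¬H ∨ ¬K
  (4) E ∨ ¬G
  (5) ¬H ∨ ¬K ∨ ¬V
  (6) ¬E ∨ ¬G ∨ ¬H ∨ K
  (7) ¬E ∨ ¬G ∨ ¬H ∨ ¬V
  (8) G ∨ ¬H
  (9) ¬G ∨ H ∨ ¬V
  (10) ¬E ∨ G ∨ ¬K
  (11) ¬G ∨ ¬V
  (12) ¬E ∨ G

V = False, E = False, G = False, K = True, H = False

Set V = False.
Set E = False.
  then (E ∨ ¬G) forces G = False.
  then (G ∨ ¬H) forces H = False.
Set K = True.
All clauses satisfied.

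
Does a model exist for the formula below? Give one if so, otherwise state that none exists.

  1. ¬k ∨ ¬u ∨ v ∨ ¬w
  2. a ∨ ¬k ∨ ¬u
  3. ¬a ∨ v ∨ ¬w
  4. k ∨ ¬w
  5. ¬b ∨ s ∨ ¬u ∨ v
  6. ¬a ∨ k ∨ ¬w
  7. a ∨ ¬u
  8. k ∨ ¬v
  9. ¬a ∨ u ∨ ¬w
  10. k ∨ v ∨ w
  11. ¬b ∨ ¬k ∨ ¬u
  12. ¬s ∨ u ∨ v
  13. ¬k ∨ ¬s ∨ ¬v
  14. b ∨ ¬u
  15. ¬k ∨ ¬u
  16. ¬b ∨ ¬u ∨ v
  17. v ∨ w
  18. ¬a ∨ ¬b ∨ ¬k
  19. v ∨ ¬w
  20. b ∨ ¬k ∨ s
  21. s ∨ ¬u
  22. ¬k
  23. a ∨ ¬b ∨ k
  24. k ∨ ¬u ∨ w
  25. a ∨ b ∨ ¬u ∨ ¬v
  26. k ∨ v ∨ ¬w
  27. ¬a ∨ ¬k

Case v = True:
  (k ∨ ¬v) forces k = True.
  Clause (¬k) is falsified — contradiction.
Case v = False:
  (v ∨ w) forces w = True.
  Clause (v ∨ ¬w) is falsified — contradiction.
Both cases fail, so the formula is unsatisfiable.

The formula is unsatisfiable.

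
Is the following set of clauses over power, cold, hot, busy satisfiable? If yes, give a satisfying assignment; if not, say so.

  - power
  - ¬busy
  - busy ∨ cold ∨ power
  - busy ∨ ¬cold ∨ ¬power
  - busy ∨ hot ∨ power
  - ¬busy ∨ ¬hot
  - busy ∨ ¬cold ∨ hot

power=T; cold=F; hot=F; busy=F

Unit clause (power) forces power = True.
Unit clause (¬busy) forces busy = False.
In (busy ∨ ¬cold ∨ ¬power) only ¬cold is left, so cold = False.
Set hot = False.
All clauses satisfied.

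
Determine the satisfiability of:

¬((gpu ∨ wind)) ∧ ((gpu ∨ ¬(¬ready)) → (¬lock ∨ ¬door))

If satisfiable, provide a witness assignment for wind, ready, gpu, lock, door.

wind = False, ready = False, gpu = False, lock = True, door = True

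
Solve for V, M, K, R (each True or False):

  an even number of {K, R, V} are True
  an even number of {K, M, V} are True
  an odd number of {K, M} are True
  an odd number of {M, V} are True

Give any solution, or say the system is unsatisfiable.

V=T, M=F, K=T, R=F

{K, R, V}: 2 true → even ✓
{K, M, V}: 2 true → even ✓
{K, M}: 1 true → odd ✓
{M, V}: 1 true → odd ✓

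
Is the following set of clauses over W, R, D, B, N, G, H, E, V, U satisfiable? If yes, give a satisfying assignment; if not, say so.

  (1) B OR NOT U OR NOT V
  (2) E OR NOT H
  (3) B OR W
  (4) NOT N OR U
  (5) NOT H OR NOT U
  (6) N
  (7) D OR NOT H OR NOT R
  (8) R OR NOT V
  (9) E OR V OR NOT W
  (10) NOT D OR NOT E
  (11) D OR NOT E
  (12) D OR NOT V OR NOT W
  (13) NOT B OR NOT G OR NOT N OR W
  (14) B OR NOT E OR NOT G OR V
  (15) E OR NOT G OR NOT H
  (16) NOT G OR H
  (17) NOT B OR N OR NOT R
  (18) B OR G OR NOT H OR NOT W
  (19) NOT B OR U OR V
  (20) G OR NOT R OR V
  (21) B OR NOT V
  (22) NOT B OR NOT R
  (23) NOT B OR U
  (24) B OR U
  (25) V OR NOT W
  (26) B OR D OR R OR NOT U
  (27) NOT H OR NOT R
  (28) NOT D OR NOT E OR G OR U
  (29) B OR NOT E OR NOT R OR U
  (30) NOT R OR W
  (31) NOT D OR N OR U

Unit clause (N) forces N = True.
In (NOT N OR U) only U is left, so U = True.
In (NOT H OR NOT U) only NOT H is left, so H = False.
In (NOT G OR H) only NOT G is left, so G = False.
Try W = True:
  (V OR NOT W) forces V = True.
  (B OR NOT U OR NOT V) forces B = True.
  (R OR NOT V) forces R = True.
  clause (NOT B OR NOT R) is falsified — backtrack.
So W = False.
  then (B OR W) forces B = True.
  then (NOT B OR NOT R) forces R = False.
  then (R OR NOT V) forces V = False.
Set D = False.
  then (D OR NOT E) forces E = False.
All clauses satisfied.

W=F, R=F, D=F, B=T, N=T, G=F, H=F, E=F, V=F, U=T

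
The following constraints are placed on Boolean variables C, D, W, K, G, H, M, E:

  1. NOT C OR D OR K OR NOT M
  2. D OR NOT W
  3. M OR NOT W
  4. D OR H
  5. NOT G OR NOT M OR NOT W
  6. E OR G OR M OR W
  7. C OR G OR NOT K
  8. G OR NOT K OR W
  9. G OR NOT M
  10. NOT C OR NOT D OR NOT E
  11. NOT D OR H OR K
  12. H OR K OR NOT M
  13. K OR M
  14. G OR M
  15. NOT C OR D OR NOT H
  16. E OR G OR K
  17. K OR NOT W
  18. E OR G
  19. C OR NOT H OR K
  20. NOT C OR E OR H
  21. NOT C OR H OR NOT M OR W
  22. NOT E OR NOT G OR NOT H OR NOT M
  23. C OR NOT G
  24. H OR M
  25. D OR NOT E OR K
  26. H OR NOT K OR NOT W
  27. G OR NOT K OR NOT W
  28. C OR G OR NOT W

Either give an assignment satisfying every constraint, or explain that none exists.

C = True, D = True, W = False, K = True, G = True, H = True, M = False, E = False

Set C = True.
Set D = True.
  then (NOT C OR NOT D OR NOT E) forces E = False.
  then (E OR G) forces G = True.
  then (NOT C OR E OR H) forces H = True.
Try W = True:
  (M OR NOT W) forces M = True.
  clause (NOT G OR NOT M OR NOT W) is falsified — backtrack.
So W = False.
Set K = True.
Set M = False.
All clauses satisfied.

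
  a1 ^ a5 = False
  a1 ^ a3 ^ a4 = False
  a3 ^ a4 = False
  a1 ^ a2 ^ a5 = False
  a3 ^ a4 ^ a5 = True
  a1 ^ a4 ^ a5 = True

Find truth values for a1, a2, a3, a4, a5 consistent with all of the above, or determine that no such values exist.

Unsatisfiable

Adding constraints 1, 2, 5 mod 2: every variable appears an even number of times on the left, so the left side is 0.
But the right sides sum to 1 (mod 2). 0 ≠ 1 — the system is inconsistent.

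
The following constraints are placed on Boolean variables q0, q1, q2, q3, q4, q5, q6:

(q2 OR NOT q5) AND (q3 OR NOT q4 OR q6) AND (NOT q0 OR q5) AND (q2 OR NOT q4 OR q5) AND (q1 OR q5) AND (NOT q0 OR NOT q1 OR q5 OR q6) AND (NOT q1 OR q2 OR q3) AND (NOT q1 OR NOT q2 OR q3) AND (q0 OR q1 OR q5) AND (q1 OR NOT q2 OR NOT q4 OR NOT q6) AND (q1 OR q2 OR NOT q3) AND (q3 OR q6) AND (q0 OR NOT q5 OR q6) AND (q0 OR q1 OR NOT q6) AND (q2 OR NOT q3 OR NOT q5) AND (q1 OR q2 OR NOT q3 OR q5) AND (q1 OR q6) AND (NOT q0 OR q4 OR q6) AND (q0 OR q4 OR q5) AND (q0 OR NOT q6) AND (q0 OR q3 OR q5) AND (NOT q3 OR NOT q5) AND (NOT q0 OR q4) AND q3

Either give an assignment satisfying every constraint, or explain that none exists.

q0 = False, q1 = True, q2 = True, q3 = True, q4 = True, q5 = False, q6 = False

Unit clause (q3) forces q3 = True.
In (NOT q3 OR NOT q5) only NOT q5 is left, so q5 = False.
In (NOT q0 OR q5) only NOT q0 is left, so q0 = False.
In (q1 OR q5) only q1 is left, so q1 = True.
In (q0 OR q4 OR q5) only q4 is left, so q4 = True.
In (q0 OR NOT q6) only NOT q6 is left, so q6 = False.
In (q2 OR NOT q4 OR q5) only q2 is left, so q2 = True.
All clauses satisfied.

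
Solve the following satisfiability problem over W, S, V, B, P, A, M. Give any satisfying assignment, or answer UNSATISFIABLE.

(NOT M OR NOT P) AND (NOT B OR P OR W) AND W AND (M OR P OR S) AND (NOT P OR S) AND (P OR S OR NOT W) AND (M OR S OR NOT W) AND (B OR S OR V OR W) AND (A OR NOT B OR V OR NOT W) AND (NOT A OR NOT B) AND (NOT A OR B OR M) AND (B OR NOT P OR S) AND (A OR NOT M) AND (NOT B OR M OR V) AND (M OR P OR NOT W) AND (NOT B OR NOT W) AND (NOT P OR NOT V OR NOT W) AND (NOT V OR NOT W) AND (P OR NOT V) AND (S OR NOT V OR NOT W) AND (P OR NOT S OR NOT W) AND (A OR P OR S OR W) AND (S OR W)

W: True, S: True, V: False, B: False, P: True, A: False, M: False

Unit clause (W) forces W = True.
In (NOT B OR NOT W) only NOT B is left, so B = False.
In (NOT V OR NOT W) only NOT V is left, so V = False.
Set S = True.
  then (P OR NOT S OR NOT W) forces P = True.
  then (NOT M OR NOT P) forces M = False.
  then (NOT A OR B OR M) forces A = False.
All clauses satisfied.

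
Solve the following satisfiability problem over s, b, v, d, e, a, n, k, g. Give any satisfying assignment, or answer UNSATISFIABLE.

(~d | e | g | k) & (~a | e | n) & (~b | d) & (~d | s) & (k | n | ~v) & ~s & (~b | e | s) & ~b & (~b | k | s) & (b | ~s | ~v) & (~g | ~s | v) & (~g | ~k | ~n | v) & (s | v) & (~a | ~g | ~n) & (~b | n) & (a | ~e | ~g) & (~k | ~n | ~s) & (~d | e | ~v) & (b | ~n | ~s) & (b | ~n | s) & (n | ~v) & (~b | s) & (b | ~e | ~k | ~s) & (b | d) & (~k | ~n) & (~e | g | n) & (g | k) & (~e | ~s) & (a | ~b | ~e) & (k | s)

Case s = True:
  Clause (~s) is falsified — contradiction.
Case s = False:
  (~d | s) forces d = False.
  (~b | d) forces b = False.
  Clause (b | d) is falsified — contradiction.
Both cases fail, so the formula is unsatisfiable.

The formula is unsatisfiable.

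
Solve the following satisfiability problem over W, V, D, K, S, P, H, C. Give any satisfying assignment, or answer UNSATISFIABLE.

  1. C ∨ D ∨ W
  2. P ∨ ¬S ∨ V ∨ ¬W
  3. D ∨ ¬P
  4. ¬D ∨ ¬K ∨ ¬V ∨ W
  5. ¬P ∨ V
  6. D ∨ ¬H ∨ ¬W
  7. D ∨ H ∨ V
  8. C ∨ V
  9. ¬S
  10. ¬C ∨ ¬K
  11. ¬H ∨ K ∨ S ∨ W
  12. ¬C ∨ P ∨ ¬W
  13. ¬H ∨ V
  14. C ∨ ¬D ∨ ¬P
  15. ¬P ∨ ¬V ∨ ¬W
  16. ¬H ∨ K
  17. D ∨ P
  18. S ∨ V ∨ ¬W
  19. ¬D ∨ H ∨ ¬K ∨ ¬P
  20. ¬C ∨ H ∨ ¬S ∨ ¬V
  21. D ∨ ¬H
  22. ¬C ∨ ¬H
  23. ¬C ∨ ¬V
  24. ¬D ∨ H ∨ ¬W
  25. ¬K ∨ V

Unit clause (¬S) forces S = False.
Set W = True.
  then (S ∨ V ∨ ¬W) forces V = True.
  then (¬C ∨ ¬V) forces C = False.
  then (¬P ∨ ¬V ∨ ¬W) forces P = False.
  then (D ∨ P) forces D = True.
  then (¬D ∨ H ∨ ¬W) forces H = True.
  then (¬H ∨ K) forces K = True.
All clauses satisfied.

W = True, V = True, D = True, K = True, S = False, P = False, H = True, C = False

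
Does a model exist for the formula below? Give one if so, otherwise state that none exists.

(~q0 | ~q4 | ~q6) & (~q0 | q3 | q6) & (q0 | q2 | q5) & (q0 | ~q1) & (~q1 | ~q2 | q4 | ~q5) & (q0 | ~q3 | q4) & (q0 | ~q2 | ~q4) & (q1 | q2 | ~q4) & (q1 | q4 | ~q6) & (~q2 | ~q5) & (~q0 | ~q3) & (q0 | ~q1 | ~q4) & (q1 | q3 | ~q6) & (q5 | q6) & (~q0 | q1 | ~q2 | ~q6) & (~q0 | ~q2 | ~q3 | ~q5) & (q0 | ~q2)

Set q0 = True.
  then (~q0 | ~q3) forces q3 = False.
  then (~q0 | q3 | q6) forces q6 = True.
  then (q1 | q3 | ~q6) forces q1 = True.
  then (~q0 | ~q4 | ~q6) forces q4 = False.
Set q2 = False.
Set q5 = True.
All clauses satisfied.

q0 = True, q1 = True, q2 = False, q3 = False, q4 = False, q5 = True, q6 = True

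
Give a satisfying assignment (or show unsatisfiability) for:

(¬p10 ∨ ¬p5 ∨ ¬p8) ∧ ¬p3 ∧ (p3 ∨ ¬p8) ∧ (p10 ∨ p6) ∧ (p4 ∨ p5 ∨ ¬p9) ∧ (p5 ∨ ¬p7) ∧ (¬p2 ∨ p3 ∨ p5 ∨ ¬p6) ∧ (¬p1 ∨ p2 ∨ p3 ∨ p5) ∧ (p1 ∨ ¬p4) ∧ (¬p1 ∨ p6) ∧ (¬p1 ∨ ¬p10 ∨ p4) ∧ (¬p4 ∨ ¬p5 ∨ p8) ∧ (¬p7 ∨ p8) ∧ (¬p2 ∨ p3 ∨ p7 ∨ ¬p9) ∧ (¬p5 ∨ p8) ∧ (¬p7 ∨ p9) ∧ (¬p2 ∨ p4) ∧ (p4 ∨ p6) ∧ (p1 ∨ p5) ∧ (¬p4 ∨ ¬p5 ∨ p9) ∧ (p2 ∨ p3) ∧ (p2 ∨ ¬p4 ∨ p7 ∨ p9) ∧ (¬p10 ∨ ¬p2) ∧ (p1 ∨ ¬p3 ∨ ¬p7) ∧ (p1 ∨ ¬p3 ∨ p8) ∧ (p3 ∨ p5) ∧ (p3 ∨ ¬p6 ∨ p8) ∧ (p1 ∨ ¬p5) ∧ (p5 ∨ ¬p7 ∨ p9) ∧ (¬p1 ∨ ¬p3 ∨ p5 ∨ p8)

Case p3 = True:
  Clause (¬p3) is falsified — contradiction.
Case p3 = False:
  (p3 ∨ ¬p8) forces p8 = False.
  (¬p7 ∨ p8) forces p7 = False.
  (¬p5 ∨ p8) forces p5 = False.
  Clause (p3 ∨ p5) is falsified — contradiction.
Both cases fail, so the formula is unsatisfiable.

UNSATISFIABLE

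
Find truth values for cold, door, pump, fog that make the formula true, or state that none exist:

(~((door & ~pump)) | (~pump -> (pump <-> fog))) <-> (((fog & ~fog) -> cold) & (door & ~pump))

cold = False; door = True; pump = False; fog = False

  (~((door & ~pump)) | (~pump -> (pump <-> fog))) <-> (((fog & ~fog) -> cold) & (door & ~pump)) = True
    ~((door & ~pump)) | (~pump -> (pump <-> fog)) = True
      ~((door & ~pump)) = False
        door & ~pump = True
          ~pump = True
      ~pump -> (pump <-> fog) = True
        ~pump = True
        pump <-> fog = True
    ((fog & ~fog) -> cold) & (door & ~pump) = True
      (fog & ~fog) -> cold = True
        fog & ~fog = False
          ~fog = True
      door & ~pump = True
        ~pump = True
The formula evaluates to True.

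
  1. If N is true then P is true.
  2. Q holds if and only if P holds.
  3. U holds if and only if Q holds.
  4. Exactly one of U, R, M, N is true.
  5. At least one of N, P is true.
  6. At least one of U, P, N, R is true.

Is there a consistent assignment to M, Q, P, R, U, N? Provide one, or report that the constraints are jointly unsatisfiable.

M=F; Q=T; P=T; R=F; U=T; N=F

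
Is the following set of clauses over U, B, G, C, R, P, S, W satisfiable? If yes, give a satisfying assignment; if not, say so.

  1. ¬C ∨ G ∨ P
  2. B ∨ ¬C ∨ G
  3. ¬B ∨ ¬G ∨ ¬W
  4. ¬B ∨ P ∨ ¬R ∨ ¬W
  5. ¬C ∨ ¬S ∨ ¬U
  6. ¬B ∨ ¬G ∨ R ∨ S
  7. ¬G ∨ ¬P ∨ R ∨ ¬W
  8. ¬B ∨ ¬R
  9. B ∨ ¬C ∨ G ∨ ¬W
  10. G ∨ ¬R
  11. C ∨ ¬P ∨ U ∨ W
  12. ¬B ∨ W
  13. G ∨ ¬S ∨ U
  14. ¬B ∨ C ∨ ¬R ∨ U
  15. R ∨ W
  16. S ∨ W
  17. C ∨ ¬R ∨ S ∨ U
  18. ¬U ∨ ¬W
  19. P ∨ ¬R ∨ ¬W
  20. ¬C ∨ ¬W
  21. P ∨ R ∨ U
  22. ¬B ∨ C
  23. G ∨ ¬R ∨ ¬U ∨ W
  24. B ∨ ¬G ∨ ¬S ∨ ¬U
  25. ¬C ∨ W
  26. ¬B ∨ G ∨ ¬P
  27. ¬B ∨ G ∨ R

U = False, B = False, G = True, C = False, R = True, P = True, S = True, W = True

Set U = False.
Try B = True:
  (¬B ∨ ¬R) forces R = False.
  (¬B ∨ W) forces W = True.
  (¬B ∨ ¬G ∨ ¬W) forces G = False.
  clause (¬B ∨ G ∨ R) is falsified — backtrack.
So B = False.
Set G = True.
Set C = False.
Try R = False:
  (R ∨ W) forces W = True.
  (¬G ∨ ¬P ∨ R ∨ ¬W) forces P = False.
  clause (P ∨ R ∨ U) is falsified — backtrack.
So R = True.
  then (C ∨ ¬R ∨ S ∨ U) forces S = True.
Set P = True.
  then (C ∨ ¬P ∨ U ∨ W) forces W = True.
All clauses satisfied.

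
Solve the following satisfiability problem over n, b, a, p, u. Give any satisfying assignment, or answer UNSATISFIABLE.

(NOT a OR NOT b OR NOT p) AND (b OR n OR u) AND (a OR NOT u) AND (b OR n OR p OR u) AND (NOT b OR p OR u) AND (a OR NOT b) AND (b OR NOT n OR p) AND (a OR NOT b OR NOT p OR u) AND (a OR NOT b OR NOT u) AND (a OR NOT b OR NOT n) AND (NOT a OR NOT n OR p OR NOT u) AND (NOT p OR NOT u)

Set n = False.
Set b = False.
  then (b OR n OR u) forces u = True.
  then (a OR NOT u) forces a = True.
  then (NOT p OR NOT u) forces p = False.
All clauses satisfied.

n = False; b = False; a = True; p = False; u = True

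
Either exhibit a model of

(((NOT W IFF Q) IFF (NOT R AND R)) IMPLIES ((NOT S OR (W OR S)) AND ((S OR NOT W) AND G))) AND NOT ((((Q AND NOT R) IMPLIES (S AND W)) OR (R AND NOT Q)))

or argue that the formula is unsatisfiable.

Q=T, G=F, W=F, R=F, S=F

  ((NOT W IFF Q) IFF (NOT R AND R)) IMPLIES ((NOT S OR (W OR S)) AND ((S OR NOT W) AND G)) = True
    (NOT W IFF Q) IFF (NOT R AND R) = False
      NOT W IFF Q = True
        NOT W = True
      NOT R AND R = False
        NOT R = True
    (NOT S OR (W OR S)) AND ((S OR NOT W) AND G) = False
      NOT S OR (W OR S) = True
        NOT S = True
        W OR S = False
      (S OR NOT W) AND G = False
        S OR NOT W = True
          NOT W = True
  NOT ((((Q AND NOT R) IMPLIES (S AND W)) OR (R AND NOT Q))) = True
    ((Q AND NOT R) IMPLIES (S AND W)) OR (R AND NOT Q) = False
      (Q AND NOT R) IMPLIES (S AND W) = False
        Q AND NOT R = True
          NOT R = True
        S AND W = False
      R AND NOT Q = False
        NOT Q = False
Both conjuncts True, so the formula holds.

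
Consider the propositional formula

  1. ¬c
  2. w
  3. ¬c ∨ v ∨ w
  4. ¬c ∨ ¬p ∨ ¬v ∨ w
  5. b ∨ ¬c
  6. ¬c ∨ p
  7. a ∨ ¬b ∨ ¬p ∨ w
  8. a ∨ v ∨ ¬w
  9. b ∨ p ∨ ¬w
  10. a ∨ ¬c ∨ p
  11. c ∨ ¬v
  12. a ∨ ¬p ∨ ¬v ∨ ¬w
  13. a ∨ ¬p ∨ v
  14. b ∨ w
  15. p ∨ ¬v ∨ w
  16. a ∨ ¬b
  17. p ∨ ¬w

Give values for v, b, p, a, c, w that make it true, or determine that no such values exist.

v=F, b=F, p=T, a=T, c=F, w=T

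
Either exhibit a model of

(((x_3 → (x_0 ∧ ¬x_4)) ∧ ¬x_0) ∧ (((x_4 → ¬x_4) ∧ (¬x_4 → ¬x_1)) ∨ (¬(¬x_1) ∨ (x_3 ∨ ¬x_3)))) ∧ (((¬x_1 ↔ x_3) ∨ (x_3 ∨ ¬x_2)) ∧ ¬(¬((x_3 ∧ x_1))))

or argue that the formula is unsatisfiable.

No satisfying assignment exists.

Case x_3 = True: the formula simplifies to ((x_0 ∧ ¬x_4) ∧ ¬x_0) ∧ ¬(¬x_1).
  x_0 = True: the conjunct ¬x_0 is False.
  x_0 = False: the conjunct x_0 is False.
Case x_3 = False: the conjunct ¬(¬((x_3 ∧ x_1))) becomes ¬(¬False) = False.
Both cases fail — unsatisfiable.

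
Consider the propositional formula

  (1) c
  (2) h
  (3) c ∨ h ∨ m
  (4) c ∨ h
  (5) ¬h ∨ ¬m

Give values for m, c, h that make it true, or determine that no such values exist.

Unit clause (c) forces c = True.
Unit clause (h) forces h = True.
In (¬h ∨ ¬m) only ¬m is left, so m = False.
Check each clause:
  (c): c holds.
  (h): h holds.
  (c ∨ h ∨ m): c holds.
  (c ∨ h): c holds.
  (¬h ∨ ¬m): ¬m holds.
All clauses satisfied.

m = False, c = True, h = True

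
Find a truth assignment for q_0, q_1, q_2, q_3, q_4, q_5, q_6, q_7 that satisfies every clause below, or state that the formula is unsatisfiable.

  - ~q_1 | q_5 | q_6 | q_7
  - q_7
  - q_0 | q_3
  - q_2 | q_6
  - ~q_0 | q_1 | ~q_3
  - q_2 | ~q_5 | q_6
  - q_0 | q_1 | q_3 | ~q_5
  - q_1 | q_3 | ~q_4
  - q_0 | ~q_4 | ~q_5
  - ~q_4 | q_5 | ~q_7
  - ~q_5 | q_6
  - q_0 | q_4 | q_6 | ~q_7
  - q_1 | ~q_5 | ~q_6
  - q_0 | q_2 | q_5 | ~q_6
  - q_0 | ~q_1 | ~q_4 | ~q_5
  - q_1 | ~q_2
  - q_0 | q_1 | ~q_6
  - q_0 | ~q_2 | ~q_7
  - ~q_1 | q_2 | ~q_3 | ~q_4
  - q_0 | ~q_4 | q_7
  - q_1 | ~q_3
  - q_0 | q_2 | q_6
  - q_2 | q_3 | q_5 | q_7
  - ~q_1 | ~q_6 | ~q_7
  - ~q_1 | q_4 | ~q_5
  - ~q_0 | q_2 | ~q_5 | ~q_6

q_0 = True, q_1 = True, q_2 = True, q_3 = True, q_4 = False, q_5 = False, q_6 = False, q_7 = True

Unit clause (q_7) forces q_7 = True.
Set q_0 = True.
Set q_1 = True.
  then (~q_1 | ~q_6 | ~q_7) forces q_6 = False.
  then (q_2 | q_6) forces q_2 = True.
  then (~q_5 | q_6) forces q_5 = False.
  then (~q_4 | q_5 | ~q_7) forces q_4 = False.
Set q_3 = True.
All clauses satisfied.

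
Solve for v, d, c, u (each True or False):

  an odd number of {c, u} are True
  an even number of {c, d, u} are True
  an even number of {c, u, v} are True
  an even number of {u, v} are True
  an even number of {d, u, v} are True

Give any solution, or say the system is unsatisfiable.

Adding constraints 1, 2, 4, 5 mod 2: every variable appears an even number of times on the left, so the left side is 0.
But the right sides sum to 1 (mod 2). 0 ≠ 1 — the system is inconsistent.

The formula is unsatisfiable.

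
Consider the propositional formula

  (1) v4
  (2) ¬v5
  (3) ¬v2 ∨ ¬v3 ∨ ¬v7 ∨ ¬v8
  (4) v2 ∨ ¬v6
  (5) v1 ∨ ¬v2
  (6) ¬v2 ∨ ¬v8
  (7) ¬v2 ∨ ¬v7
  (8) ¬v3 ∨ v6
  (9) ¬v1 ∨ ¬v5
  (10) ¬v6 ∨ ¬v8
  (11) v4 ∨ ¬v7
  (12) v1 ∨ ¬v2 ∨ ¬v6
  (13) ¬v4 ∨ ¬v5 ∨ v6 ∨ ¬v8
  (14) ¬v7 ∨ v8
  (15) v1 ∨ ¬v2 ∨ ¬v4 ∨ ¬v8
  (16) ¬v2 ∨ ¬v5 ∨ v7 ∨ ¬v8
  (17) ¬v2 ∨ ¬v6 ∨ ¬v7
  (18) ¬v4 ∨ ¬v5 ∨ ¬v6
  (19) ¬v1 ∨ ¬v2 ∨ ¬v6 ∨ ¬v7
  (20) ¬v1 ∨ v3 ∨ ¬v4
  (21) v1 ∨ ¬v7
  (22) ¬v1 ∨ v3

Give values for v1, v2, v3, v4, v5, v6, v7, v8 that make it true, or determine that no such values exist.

v1 = False, v2 = False, v3 = False, v4 = True, v5 = False, v6 = False, v7 = False, v8 = False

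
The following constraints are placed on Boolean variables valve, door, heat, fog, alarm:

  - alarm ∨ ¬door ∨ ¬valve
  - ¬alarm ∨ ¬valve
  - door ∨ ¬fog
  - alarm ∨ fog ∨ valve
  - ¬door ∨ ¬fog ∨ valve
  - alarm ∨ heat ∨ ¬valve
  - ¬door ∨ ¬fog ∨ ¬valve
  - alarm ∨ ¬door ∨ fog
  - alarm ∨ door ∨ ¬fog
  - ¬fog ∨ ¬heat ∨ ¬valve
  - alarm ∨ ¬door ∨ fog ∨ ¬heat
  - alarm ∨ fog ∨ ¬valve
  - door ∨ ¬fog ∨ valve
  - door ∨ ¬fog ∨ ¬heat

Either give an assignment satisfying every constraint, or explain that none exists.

valve: False, door: False, heat: True, fog: False, alarm: True

Set valve = False.
Set door = False.
  then (door ∨ ¬fog) forces fog = False.
  then (alarm ∨ fog ∨ valve) forces alarm = True.
Set heat = True.
All clauses satisfied.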